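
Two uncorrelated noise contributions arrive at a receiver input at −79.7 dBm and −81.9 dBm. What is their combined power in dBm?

−77.7 dBm

Convert to linear, add, convert back:
P₁ = 1.07×10⁻¹¹ W, P₂ = 6.46×10⁻¹² W
P_tot = 1.72×10⁻¹¹ W → 10 log₁₀(P_tot / 10⁻³) = −77.7 dBm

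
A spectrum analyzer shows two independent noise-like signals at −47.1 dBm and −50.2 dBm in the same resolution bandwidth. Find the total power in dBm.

−45.4 dBm

Convert to linear, add, convert back:
P₁ = 1.95×10⁻⁸ W, P₂ = 9.55×10⁻⁹ W
P_tot = 2.90×10⁻⁸ W → 10 log₁₀(P_tot / 10⁻³) = −45.4 dBm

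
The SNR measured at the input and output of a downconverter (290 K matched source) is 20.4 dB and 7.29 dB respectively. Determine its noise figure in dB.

13.11 dB

NF (dB) = SNR_in(dB) − SNR_out(dB) when the source is at T₀
NF = 20.4 − 7.29 = 13.11 dB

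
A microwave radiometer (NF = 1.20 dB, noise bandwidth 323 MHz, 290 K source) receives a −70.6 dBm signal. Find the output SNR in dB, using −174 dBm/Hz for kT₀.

Noise floor: N = −174 + 10 log₁₀(B) + NF
10 log₁₀(3.23×10⁸) = 85.09 dB
N = −174 + 85.09 + 1.20 = −87.71 dBm
SNR = P_sig − N = −70.6 − (−87.71) = 17.11 dB → 17.1 dB

17.1 dB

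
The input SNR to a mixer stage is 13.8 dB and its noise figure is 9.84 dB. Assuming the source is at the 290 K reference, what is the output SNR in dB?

3.96 dB

By definition F = SNR_in/SNR_out, so in dB: SNR_out = SNR_in − NF
SNR_out = 13.8 − 9.84 = 3.96 dB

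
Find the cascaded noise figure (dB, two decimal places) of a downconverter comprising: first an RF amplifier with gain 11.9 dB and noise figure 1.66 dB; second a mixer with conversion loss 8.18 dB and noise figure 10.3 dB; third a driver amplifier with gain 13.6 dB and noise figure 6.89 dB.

Convert to linear (a loss of L dB is a gain of −L dB): F_i = 10^(NF_i/10), G_i = 10^(G_i,dB/10)
  Stage 1: F_1 = 10^(1.66/10) = 1.466, G_1 = 10^(11.9/10) = 15.49
  Stage 2: F_2 = 10^(10.3/10) = 10.72, G_2 = 10^(−8.18/10) = 0.1521
  Stage 3: F_3 = 10^(6.89/10) = 4.887, G_3 = 10^(13.6/10) = 22.91
Friis cascade:
  F = 1.466 + (10.72 − 1)/15.49 + (4.887 − 1)/2.355 = 3.743
NF = 10 log₁₀(3.743) = 5.73 dB

5.73 dB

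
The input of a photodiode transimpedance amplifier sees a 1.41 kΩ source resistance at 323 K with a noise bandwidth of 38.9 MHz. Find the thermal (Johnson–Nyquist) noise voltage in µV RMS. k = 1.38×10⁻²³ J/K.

31.3 µV

V_n = √(4kTRB)
4kTRB = 4 × 1.38×10⁻²³ × 323 × 1.41×10³ × 3.89×10⁷ = 9.78×10⁻¹⁰ V²
V_n = √(9.78×10⁻¹⁰) = 3.13×10⁻⁵ V = 31.3 µV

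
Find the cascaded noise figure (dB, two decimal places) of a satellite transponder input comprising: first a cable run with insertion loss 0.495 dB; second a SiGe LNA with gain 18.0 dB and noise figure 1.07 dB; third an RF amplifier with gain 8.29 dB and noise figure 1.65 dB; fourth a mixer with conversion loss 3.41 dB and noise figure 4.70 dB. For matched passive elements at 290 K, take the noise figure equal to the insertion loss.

Convert to linear (a loss of L dB is a gain of −L dB): F_i = 10^(NF_i/10), G_i = 10^(G_i,dB/10)
  Stage 1: F_1 = 10^(0.495/10) = 1.121, G_1 = 10^(−0.495/10) = 0.8923
  Stage 2: F_2 = 10^(1.07/10) = 1.279, G_2 = 10^(18.0/10) = 63.10
  Stage 3: F_3 = 10^(1.65/10) = 1.462, G_3 = 10^(8.29/10) = 6.745
  Stage 4: F_4 = 10^(4.70/10) = 2.951, G_4 = 10^(−3.41/10) = 0.4560
Friis cascade:
  F = 1.121 + (1.279 − 1)/0.8923 + (1.462 − 1)/56.30 + (2.951 − 1)/379.8 = 1.447
NF = 10 log₁₀(1.447) = 1.61 dB

1.61 dB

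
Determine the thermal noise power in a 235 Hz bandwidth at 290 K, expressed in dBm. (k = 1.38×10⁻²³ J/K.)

P_n = kTB = 1.38×10⁻²³ × 290 × 2.35×10² = 9.40×10⁻¹⁹ W
In dBm: 10 log₁₀(9.40×10⁻¹⁹ / 10⁻³) = −150.3 dBm

−150.3 dBm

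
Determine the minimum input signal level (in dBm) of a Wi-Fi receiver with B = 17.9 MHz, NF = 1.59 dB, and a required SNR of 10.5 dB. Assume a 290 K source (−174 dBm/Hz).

Sensitivity = −174 + 10 log₁₀(B) + NF + SNR_min
= −174 + 72.53 + 1.59 + 10.5
= −89.38 dBm → −89.4 dBm

−89.4 dBm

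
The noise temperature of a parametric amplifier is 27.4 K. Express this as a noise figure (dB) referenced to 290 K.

F = 1 + T_e/T₀ = 1 + 27.4/290 = 1.09448
NF = 10 log₁₀(1.09448) = 0.392 dB

0.392 dB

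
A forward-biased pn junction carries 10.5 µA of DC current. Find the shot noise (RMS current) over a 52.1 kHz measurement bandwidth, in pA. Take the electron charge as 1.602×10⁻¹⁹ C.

419 pA

I_n = √(2qI·B)
2qI·B = 2 × 1.602×10⁻¹⁹ × 1.05×10⁻⁵ × 5.21×10⁴ = 1.75×10⁻¹⁹ A²
I_n = √(1.75×10⁻¹⁹) = 4.19×10⁻¹⁰ A = 419 pA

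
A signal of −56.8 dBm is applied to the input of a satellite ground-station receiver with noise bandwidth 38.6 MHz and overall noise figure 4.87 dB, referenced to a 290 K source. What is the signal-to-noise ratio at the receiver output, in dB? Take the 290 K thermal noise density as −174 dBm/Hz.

36.5 dB

Noise floor: N = −174 + 10 log₁₀(B) + NF
10 log₁₀(3.86×10⁷) = 75.87 dB
N = −174 + 75.87 + 4.87 = −93.26 dBm
SNR = P_sig − N = −56.8 − (−93.26) = 36.46 dB → 36.5 dB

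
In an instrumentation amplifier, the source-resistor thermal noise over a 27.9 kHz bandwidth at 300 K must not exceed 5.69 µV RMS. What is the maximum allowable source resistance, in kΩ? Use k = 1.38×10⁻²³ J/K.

Johnson–Nyquist: V_n = √(4kTRB) ⇒ R = V_n² / (4kTB)
4kTB = 4 × 1.38×10⁻²³ × 300 × 2.79×10⁴ = 4.62×10⁻¹⁶
R = (5.69×10⁻⁶)² / 4.62×10⁻¹⁶ = 7.01×10⁴ Ω = 70.1 kΩ

70.1 kΩ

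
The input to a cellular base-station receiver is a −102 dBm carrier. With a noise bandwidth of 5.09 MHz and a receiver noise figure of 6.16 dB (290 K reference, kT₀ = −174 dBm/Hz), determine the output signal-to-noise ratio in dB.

Noise floor: N = −174 + 10 log₁₀(B) + NF
10 log₁₀(5.09×10⁶) = 67.07 dB
N = −174 + 67.07 + 6.16 = −100.77 dBm
SNR = P_sig − N = −102 − (−100.77) = −1.23 dB → −1.2 dB

−1.2 dB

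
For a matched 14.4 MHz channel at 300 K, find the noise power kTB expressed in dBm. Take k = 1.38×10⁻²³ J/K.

P_n = kTB = 1.38×10⁻²³ × 300 × 1.44×10⁷ = 5.96×10⁻¹⁴ W
In dBm: 10 log₁₀(5.96×10⁻¹⁴ / 10⁻³) = −102.2 dBm

−102.2 dBm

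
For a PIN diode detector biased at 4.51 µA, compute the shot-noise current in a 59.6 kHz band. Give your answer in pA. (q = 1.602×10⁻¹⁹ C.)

293 pA

I_n = √(2qI·B)
2qI·B = 2 × 1.602×10⁻¹⁹ × 4.51×10⁻⁶ × 5.96×10⁴ = 8.61×10⁻²⁰ A²
I_n = √(8.61×10⁻²⁰) = 2.93×10⁻¹⁰ A = 293 pA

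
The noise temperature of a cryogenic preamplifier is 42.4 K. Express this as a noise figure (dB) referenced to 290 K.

0.593 dB

F = 1 + T_e/T₀ = 1 + 42.4/290 = 1.14621
NF = 10 log₁₀(1.14621) = 0.593 dB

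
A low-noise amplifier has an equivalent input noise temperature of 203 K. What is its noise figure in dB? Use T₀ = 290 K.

2.30 dB

F = 1 + T_e/T₀ = 1 + 203/290 = 1.7
NF = 10 log₁₀(1.7) = 2.30 dB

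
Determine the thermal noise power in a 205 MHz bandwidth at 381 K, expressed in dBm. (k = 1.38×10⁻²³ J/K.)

−89.7 dBm

P_n = kTB = 1.38×10⁻²³ × 381 × 2.05×10⁸ = 1.08×10⁻¹² W
In dBm: 10 log₁₀(1.08×10⁻¹² / 10⁻³) = −89.7 dBm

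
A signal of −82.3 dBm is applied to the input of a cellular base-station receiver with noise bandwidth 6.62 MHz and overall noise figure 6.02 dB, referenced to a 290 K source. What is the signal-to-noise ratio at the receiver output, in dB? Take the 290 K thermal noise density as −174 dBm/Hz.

17.5 dB

Noise floor: N = −174 + 10 log₁₀(B) + NF
10 log₁₀(6.62×10⁶) = 68.21 dB
N = −174 + 68.21 + 6.02 = −99.77 dBm
SNR = P_sig − N = −82.3 − (−99.77) = 17.47 dB → 17.5 dB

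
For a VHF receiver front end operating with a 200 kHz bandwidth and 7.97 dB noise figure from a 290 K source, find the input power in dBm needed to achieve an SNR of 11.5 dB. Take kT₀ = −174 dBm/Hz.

Sensitivity = −174 + 10 log₁₀(B) + NF + SNR_min
= −174 + 53.01 + 7.97 + 11.5
= −101.52 dBm → −101.5 dBm

−101.5 dBm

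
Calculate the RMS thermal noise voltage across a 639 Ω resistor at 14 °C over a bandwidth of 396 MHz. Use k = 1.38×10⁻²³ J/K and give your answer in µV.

63.3 µV

T = 14 °C + 273.15 = 287.15 K
V_n = √(4kTRB)
4kTRB = 4 × 1.38×10⁻²³ × 287.15 × 6.39×10² × 3.96×10⁸ = 4.01×10⁻⁹ V²
V_n = √(4.01×10⁻⁹) = 6.33×10⁻⁵ V = 63.3 µV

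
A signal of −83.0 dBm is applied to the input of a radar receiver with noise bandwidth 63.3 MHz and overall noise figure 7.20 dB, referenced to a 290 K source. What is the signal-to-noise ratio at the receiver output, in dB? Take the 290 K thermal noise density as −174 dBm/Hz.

Noise floor: N = −174 + 10 log₁₀(B) + NF
10 log₁₀(6.33×10⁷) = 78.01 dB
N = −174 + 78.01 + 7.20 = −88.79 dBm
SNR = P_sig − N = −83.0 − (−88.79) = 5.79 dB → 5.8 dB

5.8 dB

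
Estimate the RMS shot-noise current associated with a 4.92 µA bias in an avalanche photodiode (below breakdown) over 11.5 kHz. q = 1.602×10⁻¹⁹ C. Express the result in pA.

135 pA

I_n = √(2qI·B)
2qI·B = 2 × 1.602×10⁻¹⁹ × 4.92×10⁻⁶ × 1.15×10⁴ = 1.81×10⁻²⁰ A²
I_n = √(1.81×10⁻²⁰) = 1.35×10⁻¹⁰ A = 135 pA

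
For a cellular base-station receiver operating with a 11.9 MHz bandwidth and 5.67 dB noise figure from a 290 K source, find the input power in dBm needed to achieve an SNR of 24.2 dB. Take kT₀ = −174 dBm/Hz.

Sensitivity = −174 + 10 log₁₀(B) + NF + SNR_min
= −174 + 70.76 + 5.67 + 24.2
= −73.37 dBm → −73.4 dBm

−73.4 dBm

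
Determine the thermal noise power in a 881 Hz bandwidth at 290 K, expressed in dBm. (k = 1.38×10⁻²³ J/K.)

−144.5 dBm

P_n = kTB = 1.38×10⁻²³ × 290 × 8.81×10² = 3.53×10⁻¹⁸ W
In dBm: 10 log₁₀(3.53×10⁻¹⁸ / 10⁻³) = −144.5 dBm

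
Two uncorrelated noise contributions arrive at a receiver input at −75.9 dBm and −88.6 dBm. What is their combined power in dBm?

−75.7 dBm

Convert to linear, add, convert back:
P₁ = 2.57×10⁻¹¹ W, P₂ = 1.38×10⁻¹² W
P_tot = 2.71×10⁻¹¹ W → 10 log₁₀(P_tot / 10⁻³) = −75.7 dBm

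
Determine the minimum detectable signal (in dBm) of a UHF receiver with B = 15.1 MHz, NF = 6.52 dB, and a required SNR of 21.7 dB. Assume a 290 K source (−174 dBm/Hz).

Sensitivity = −174 + 10 log₁₀(B) + NF + SNR_min
= −174 + 71.79 + 6.52 + 21.7
= −73.99 dBm → −74.0 dBm

−74.0 dBm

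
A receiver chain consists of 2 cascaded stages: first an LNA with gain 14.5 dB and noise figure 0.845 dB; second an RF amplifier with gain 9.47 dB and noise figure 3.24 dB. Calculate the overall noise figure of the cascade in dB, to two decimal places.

0.98 dB

Convert to linear (a loss of L dB is a gain of −L dB): F_i = 10^(NF_i/10), G_i = 10^(G_i,dB/10)
  Stage 1: F_1 = 10^(0.845/10) = 1.215, G_1 = 10^(14.5/10) = 28.18
  Stage 2: F_2 = 10^(3.24/10) = 2.109, G_2 = 10^(9.47/10) = 8.851
Friis cascade:
  F = 1.215 + (2.109 − 1)/28.18 = 1.254
NF = 10 log₁₀(1.254) = 0.98 dB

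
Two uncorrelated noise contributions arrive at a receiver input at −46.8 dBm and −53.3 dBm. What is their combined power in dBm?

−45.9 dBm

Convert to linear, add, convert back:
P₁ = 2.09×10⁻⁸ W, P₂ = 4.68×10⁻⁹ W
P_tot = 2.56×10⁻⁸ W → 10 log₁₀(P_tot / 10⁻³) = −45.9 dBm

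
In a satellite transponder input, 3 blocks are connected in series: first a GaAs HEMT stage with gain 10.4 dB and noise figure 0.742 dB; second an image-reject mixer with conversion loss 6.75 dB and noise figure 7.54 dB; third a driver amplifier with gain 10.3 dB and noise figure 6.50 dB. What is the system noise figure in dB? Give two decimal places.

Convert to linear (a loss of L dB is a gain of −L dB): F_i = 10^(NF_i/10), G_i = 10^(G_i,dB/10)
  Stage 1: F_1 = 10^(0.742/10) = 1.186, G_1 = 10^(10.4/10) = 10.96
  Stage 2: F_2 = 10^(7.54/10) = 5.675, G_2 = 10^(−6.75/10) = 0.2113
  Stage 3: F_3 = 10^(6.50/10) = 4.467, G_3 = 10^(10.3/10) = 10.72
Friis cascade:
  F = 1.186 + (5.675 − 1)/10.96 + (4.467 − 1)/2.317 = 3.109
NF = 10 log₁₀(3.109) = 4.93 dB

4.93 dB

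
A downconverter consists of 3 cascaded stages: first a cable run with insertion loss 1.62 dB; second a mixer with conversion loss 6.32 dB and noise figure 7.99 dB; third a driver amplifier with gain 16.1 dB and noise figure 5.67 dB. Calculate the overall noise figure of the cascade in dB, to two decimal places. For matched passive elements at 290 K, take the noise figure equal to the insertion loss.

14.13 dB

Convert to linear (a loss of L dB is a gain of −L dB): F_i = 10^(NF_i/10), G_i = 10^(G_i,dB/10)
  Stage 1: F_1 = 10^(1.62/10) = 1.452, G_1 = 10^(−1.62/10) = 0.6887
  Stage 2: F_2 = 10^(7.99/10) = 6.295, G_2 = 10^(−6.32/10) = 0.2333
  Stage 3: F_3 = 10^(5.67/10) = 3.690, G_3 = 10^(16.1/10) = 40.74
Friis cascade:
  F = 1.452 + (6.295 − 1)/0.6887 + (3.690 − 1)/0.1607 = 25.88
NF = 10 log₁₀(25.88) = 14.13 dB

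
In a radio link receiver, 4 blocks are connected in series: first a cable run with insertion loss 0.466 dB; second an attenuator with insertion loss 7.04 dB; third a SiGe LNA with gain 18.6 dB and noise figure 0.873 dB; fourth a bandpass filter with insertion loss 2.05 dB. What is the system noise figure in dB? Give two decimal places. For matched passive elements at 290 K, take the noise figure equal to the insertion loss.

Convert to linear (a loss of L dB is a gain of −L dB): F_i = 10^(NF_i/10), G_i = 10^(G_i,dB/10)
  Stage 1: F_1 = 10^(0.466/10) = 1.113, G_1 = 10^(−0.466/10) = 0.8983
  Stage 2: F_2 = 10^(7.04/10) = 5.058, G_2 = 10^(−7.04/10) = 0.1977
  Stage 3: F_3 = 10^(0.873/10) = 1.223, G_3 = 10^(18.6/10) = 72.44
  Stage 4: F_4 = 10^(2.05/10) = 1.603, G_4 = 10^(−2.05/10) = 0.6237
Friis cascade:
  F = 1.113 + (5.058 − 1)/0.8983 + (1.223 − 1)/0.1776 + (1.603 − 1)/12.86 = 6.932
NF = 10 log₁₀(6.932) = 8.41 dB

8.41 dB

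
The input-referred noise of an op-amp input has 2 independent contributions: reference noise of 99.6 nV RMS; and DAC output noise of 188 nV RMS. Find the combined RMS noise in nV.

213 nV

Uncorrelated sources add in power (mean-square): V_tot = √(ΣV_i²)
V_tot = √[(9.96×10⁻⁸)² + (1.88×10⁻⁷)²] = 2.13×10⁻⁷ V = 213 nV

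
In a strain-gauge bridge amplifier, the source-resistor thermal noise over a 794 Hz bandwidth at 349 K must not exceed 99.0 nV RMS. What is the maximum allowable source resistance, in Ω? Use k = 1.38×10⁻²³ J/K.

641 Ω

Johnson–Nyquist: V_n = √(4kTRB) ⇒ R = V_n² / (4kTB)
4kTB = 4 × 1.38×10⁻²³ × 349 × 7.94×10² = 1.53×10⁻¹⁷
R = (9.90×10⁻⁸)² / 1.53×10⁻¹⁷ = 6.41×10² Ω = 641 Ω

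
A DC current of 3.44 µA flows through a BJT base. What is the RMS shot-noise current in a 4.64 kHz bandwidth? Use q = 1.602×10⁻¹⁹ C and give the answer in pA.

71.5 pA

I_n = √(2qI·B)
2qI·B = 2 × 1.602×10⁻¹⁹ × 3.44×10⁻⁶ × 4.64×10³ = 5.11×10⁻²¹ A²
I_n = √(5.11×10⁻²¹) = 7.15×10⁻¹¹ A = 71.5 pA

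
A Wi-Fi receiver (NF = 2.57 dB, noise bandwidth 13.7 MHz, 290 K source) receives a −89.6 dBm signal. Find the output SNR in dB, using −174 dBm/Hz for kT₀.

10.5 dB

Noise floor: N = −174 + 10 log₁₀(B) + NF
10 log₁₀(1.37×10⁷) = 71.37 dB
N = −174 + 71.37 + 2.57 = −100.06 dBm
SNR = P_sig − N = −89.6 − (−100.06) = 10.46 dB → 10.5 dB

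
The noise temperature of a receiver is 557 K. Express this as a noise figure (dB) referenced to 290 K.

4.65 dB

F = 1 + T_e/T₀ = 1 + 557/290 = 2.92069
NF = 10 log₁₀(2.92069) = 4.65 dB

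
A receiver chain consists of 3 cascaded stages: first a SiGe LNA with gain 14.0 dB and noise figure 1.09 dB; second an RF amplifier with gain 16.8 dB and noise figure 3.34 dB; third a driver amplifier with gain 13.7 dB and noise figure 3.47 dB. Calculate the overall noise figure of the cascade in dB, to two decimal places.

Convert to linear (a loss of L dB is a gain of −L dB): F_i = 10^(NF_i/10), G_i = 10^(G_i,dB/10)
  Stage 1: F_1 = 10^(1.09/10) = 1.285, G_1 = 10^(14.0/10) = 25.12
  Stage 2: F_2 = 10^(3.34/10) = 2.158, G_2 = 10^(16.8/10) = 47.86
  Stage 3: F_3 = 10^(3.47/10) = 2.223, G_3 = 10^(13.7/10) = 23.44
Friis cascade:
  F = 1.285 + (2.158 − 1)/25.12 + (2.223 − 1)/1202 = 1.332
NF = 10 log₁₀(1.332) = 1.25 dB

1.25 dB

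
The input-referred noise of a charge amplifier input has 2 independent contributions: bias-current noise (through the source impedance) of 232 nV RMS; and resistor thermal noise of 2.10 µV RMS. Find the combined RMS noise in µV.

Uncorrelated sources add in power (mean-square): V_tot = √(ΣV_i²)
V_tot = √[(2.32×10⁻⁷)² + (2.10×10⁻⁶)²] = 2.11×10⁻⁶ V = 2.11 µV

2.11 µV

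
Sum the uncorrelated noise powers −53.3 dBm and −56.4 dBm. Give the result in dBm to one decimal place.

−51.6 dBm

Convert to linear, add, convert back:
P₁ = 4.68×10⁻⁹ W, P₂ = 2.29×10⁻⁹ W
P_tot = 6.97×10⁻⁹ W → 10 log₁₀(P_tot / 10⁻³) = −51.6 dBm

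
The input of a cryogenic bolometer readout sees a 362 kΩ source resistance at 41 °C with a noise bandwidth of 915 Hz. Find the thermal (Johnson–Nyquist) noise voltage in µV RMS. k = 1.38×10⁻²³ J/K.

T = 41 °C + 273.15 = 314.15 K
V_n = √(4kTRB)
4kTRB = 4 × 1.38×10⁻²³ × 314.15 × 3.62×10⁵ × 9.15×10² = 5.74×10⁻¹² V²
V_n = √(5.74×10⁻¹²) = 2.40×10⁻⁶ V = 2.40 µV

2.40 µV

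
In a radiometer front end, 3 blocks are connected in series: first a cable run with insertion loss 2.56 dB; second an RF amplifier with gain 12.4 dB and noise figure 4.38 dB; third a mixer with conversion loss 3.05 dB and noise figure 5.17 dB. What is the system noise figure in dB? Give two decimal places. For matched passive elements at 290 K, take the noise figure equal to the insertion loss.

Convert to linear (a loss of L dB is a gain of −L dB): F_i = 10^(NF_i/10), G_i = 10^(G_i,dB/10)
  Stage 1: F_1 = 10^(2.56/10) = 1.803, G_1 = 10^(−2.56/10) = 0.5546
  Stage 2: F_2 = 10^(4.38/10) = 2.742, G_2 = 10^(12.4/10) = 17.38
  Stage 3: F_3 = 10^(5.17/10) = 3.289, G_3 = 10^(−3.05/10) = 0.4955
Friis cascade:
  F = 1.803 + (2.742 − 1)/0.5546 + (3.289 − 1)/9.638 = 5.181
NF = 10 log₁₀(5.181) = 7.14 dB

7.14 dB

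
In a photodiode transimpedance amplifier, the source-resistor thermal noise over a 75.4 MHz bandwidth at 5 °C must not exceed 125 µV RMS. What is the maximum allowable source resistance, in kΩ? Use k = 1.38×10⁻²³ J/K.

T = 5 °C + 273.15 = 278.15 K
Johnson–Nyquist: V_n = √(4kTRB) ⇒ R = V_n² / (4kTB)
4kTB = 4 × 1.38×10⁻²³ × 278.15 × 7.54×10⁷ = 1.16×10⁻¹²
R = (1.25×10⁻⁴)² / 1.16×10⁻¹² = 1.35×10⁴ Ω = 13.5 kΩ

13.5 kΩ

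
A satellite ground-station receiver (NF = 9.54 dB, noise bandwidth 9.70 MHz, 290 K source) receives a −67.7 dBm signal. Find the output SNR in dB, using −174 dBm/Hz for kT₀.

Noise floor: N = −174 + 10 log₁₀(B) + NF
10 log₁₀(9.70×10⁶) = 69.87 dB
N = −174 + 69.87 + 9.54 = −94.59 dBm
SNR = P_sig − N = −67.7 − (−94.59) = 26.89 dB → 26.9 dB

26.9 dB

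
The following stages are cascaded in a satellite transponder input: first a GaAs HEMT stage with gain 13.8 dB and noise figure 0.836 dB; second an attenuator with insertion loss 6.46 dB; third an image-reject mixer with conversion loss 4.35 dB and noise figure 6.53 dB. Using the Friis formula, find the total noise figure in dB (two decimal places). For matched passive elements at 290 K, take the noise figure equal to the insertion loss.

Convert to linear (a loss of L dB is a gain of −L dB): F_i = 10^(NF_i/10), G_i = 10^(G_i,dB/10)
  Stage 1: F_1 = 10^(0.836/10) = 1.212, G_1 = 10^(13.8/10) = 23.99
  Stage 2: F_2 = 10^(6.46/10) = 4.426, G_2 = 10^(−6.46/10) = 0.2259
  Stage 3: F_3 = 10^(6.53/10) = 4.498, G_3 = 10^(−4.35/10) = 0.3673
Friis cascade:
  F = 1.212 + (4.426 − 1)/23.99 + (4.498 − 1)/5.420 = 2.000
NF = 10 log₁₀(2.000) = 3.01 dB

3.01 dB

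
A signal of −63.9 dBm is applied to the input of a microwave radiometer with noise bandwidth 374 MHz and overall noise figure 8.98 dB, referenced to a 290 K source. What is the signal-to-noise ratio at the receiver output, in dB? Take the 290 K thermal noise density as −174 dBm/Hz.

15.4 dB

Noise floor: N = −174 + 10 log₁₀(B) + NF
10 log₁₀(3.74×10⁸) = 85.73 dB
N = −174 + 85.73 + 8.98 = −79.29 dBm
SNR = P_sig − N = −63.9 − (−79.29) = 15.39 dB → 15.4 dB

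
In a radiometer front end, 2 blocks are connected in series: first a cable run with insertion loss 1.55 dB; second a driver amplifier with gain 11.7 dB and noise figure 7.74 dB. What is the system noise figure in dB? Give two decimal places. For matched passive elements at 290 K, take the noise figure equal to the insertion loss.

9.29 dB

Convert to linear (a loss of L dB is a gain of −L dB): F_i = 10^(NF_i/10), G_i = 10^(G_i,dB/10)
  Stage 1: F_1 = 10^(1.55/10) = 1.429, G_1 = 10^(−1.55/10) = 0.6998
  Stage 2: F_2 = 10^(7.74/10) = 5.943, G_2 = 10^(11.7/10) = 14.79
Friis cascade:
  F = 1.429 + (5.943 − 1)/0.6998 = 8.492
NF = 10 log₁₀(8.492) = 9.29 dB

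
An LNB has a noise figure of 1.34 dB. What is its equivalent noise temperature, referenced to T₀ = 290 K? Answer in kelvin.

105 K

F = 10^(1.34/10) = 1.36144
T_e = (F − 1)·T₀ = (1.36144 − 1) × 290 = 105 K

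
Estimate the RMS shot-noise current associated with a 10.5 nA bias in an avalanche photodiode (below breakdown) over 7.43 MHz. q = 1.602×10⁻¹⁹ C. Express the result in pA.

158 pA

I_n = √(2qI·B)
2qI·B = 2 × 1.602×10⁻¹⁹ × 1.05×10⁻⁸ × 7.43×10⁶ = 2.50×10⁻²⁰ A²
I_n = √(2.50×10⁻²⁰) = 1.58×10⁻¹⁰ A = 158 pA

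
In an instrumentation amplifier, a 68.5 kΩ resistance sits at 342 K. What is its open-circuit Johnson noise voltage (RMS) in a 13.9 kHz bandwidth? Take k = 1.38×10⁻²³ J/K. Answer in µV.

4.24 µV

V_n = √(4kTRB)
4kTRB = 4 × 1.38×10⁻²³ × 342 × 6.85×10⁴ × 1.39×10⁴ = 1.80×10⁻¹¹ V²
V_n = √(1.80×10⁻¹¹) = 4.24×10⁻⁶ V = 4.24 µV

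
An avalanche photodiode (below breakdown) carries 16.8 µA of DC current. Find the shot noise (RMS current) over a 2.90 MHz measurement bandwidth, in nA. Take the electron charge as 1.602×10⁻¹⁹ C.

I_n = √(2qI·B)
2qI·B = 2 × 1.602×10⁻¹⁹ × 1.68×10⁻⁵ × 2.90×10⁶ = 1.56×10⁻¹⁷ A²
I_n = √(1.56×10⁻¹⁷) = 3.95×10⁻⁹ A = 3.95 nA

3.95 nA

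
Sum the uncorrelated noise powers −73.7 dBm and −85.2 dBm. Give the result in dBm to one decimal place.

Convert to linear, add, convert back:
P₁ = 4.27×10⁻¹¹ W, P₂ = 3.02×10⁻¹² W
P_tot = 4.57×10⁻¹¹ W → 10 log₁₀(P_tot / 10⁻³) = −73.4 dBm

−73.4 dBm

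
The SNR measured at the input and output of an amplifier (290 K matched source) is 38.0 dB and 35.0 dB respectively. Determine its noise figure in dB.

NF (dB) = SNR_in(dB) − SNR_out(dB) when the source is at T₀
NF = 38.0 − 35.0 = 3.0 dB

3.0 dB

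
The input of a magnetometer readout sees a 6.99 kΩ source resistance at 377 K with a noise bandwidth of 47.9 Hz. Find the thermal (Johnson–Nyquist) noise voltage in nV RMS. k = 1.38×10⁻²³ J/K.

V_n = √(4kTRB)
4kTRB = 4 × 1.38×10⁻²³ × 377 × 6.99×10³ × 4.79×10¹ = 6.97×10⁻¹⁵ V²
V_n = √(6.97×10⁻¹⁵) = 8.35×10⁻⁸ V = 83.5 nV

83.5 nV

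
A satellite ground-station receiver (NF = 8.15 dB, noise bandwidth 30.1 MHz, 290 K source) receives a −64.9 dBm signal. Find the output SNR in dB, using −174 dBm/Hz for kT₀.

Noise floor: N = −174 + 10 log₁₀(B) + NF
10 log₁₀(3.01×10⁷) = 74.79 dB
N = −174 + 74.79 + 8.15 = −91.06 dBm
SNR = P_sig − N = −64.9 − (−91.06) = 26.16 dB → 26.2 dB

26.2 dB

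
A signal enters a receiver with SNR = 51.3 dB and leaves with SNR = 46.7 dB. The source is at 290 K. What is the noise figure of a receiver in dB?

4.6 dB

NF (dB) = SNR_in(dB) − SNR_out(dB) when the source is at T₀
NF = 51.3 − 46.7 = 4.6 dB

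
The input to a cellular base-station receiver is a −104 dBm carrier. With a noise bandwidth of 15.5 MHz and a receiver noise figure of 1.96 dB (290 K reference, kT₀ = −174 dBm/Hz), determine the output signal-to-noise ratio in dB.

−3.9 dB

Noise floor: N = −174 + 10 log₁₀(B) + NF
10 log₁₀(1.55×10⁷) = 71.9 dB
N = −174 + 71.9 + 1.96 = −100.14 dBm
SNR = P_sig − N = −104 − (−100.14) = −3.86 dB → −3.9 dB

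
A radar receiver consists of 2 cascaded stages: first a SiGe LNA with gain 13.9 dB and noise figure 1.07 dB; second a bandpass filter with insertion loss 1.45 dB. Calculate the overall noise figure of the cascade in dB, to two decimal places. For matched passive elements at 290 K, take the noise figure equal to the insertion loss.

1.12 dB

Convert to linear (a loss of L dB is a gain of −L dB): F_i = 10^(NF_i/10), G_i = 10^(G_i,dB/10)
  Stage 1: F_1 = 10^(1.07/10) = 1.279, G_1 = 10^(13.9/10) = 24.55
  Stage 2: F_2 = 10^(1.45/10) = 1.396, G_2 = 10^(−1.45/10) = 0.7161
Friis cascade:
  F = 1.279 + (1.396 − 1)/24.55 = 1.296
NF = 10 log₁₀(1.296) = 1.12 dB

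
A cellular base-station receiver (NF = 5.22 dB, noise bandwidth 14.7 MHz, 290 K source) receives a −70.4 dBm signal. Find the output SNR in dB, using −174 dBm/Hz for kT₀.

26.7 dB

Noise floor: N = −174 + 10 log₁₀(B) + NF
10 log₁₀(1.47×10⁷) = 71.67 dB
N = −174 + 71.67 + 5.22 = −97.11 dBm
SNR = P_sig − N = −70.4 − (−97.11) = 26.71 dB → 26.7 dB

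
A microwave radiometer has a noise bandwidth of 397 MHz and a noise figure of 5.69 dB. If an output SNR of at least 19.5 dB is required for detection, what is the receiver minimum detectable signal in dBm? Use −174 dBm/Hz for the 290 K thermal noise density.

−62.8 dBm

Sensitivity = −174 + 10 log₁₀(B) + NF + SNR_min
= −174 + 85.99 + 5.69 + 19.5
= −62.82 dBm → −62.8 dBm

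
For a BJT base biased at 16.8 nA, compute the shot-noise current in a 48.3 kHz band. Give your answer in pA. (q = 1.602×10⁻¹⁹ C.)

16.1 pA

I_n = √(2qI·B)
2qI·B = 2 × 1.602×10⁻¹⁹ × 1.68×10⁻⁸ × 4.83×10⁴ = 2.60×10⁻²² A²
I_n = √(2.60×10⁻²²) = 1.61×10⁻¹¹ A = 16.1 pA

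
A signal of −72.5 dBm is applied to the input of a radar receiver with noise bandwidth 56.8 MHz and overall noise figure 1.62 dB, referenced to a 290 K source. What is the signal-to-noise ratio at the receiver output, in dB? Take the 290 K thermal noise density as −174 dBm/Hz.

22.3 dB

Noise floor: N = −174 + 10 log₁₀(B) + NF
10 log₁₀(5.68×10⁷) = 77.54 dB
N = −174 + 77.54 + 1.62 = −94.84 dBm
SNR = P_sig − N = −72.5 − (−94.84) = 22.34 dB → 22.3 dB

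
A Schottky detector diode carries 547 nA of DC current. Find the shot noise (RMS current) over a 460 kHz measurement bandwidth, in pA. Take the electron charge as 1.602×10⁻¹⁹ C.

284 pA

I_n = √(2qI·B)
2qI·B = 2 × 1.602×10⁻¹⁹ × 5.47×10⁻⁷ × 4.60×10⁵ = 8.06×10⁻²⁰ A²
I_n = √(8.06×10⁻²⁰) = 2.84×10⁻¹⁰ A = 284 pA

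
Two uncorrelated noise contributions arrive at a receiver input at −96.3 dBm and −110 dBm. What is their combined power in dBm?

Convert to linear, add, convert back:
P₁ = 2.34×10⁻¹³ W, P₂ = 1.00×10⁻¹⁴ W
P_tot = 2.44×10⁻¹³ W → 10 log₁₀(P_tot / 10⁻³) = −96.1 dBm

−96.1 dBm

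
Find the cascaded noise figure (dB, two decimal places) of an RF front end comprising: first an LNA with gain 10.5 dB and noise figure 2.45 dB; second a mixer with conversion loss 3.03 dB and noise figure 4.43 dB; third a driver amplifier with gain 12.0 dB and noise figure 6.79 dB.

Convert to linear (a loss of L dB is a gain of −L dB): F_i = 10^(NF_i/10), G_i = 10^(G_i,dB/10)
  Stage 1: F_1 = 10^(2.45/10) = 1.758, G_1 = 10^(10.5/10) = 11.22
  Stage 2: F_2 = 10^(4.43/10) = 2.773, G_2 = 10^(−3.03/10) = 0.4977
  Stage 3: F_3 = 10^(6.79/10) = 4.775, G_3 = 10^(12.0/10) = 15.85
Friis cascade:
  F = 1.758 + (2.773 − 1)/11.22 + (4.775 − 1)/5.585 = 2.592
NF = 10 log₁₀(2.592) = 4.14 dB

4.14 dB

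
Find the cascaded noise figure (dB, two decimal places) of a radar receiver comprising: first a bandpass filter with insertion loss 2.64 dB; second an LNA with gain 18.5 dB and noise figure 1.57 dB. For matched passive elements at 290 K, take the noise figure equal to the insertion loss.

Convert to linear (a loss of L dB is a gain of −L dB): F_i = 10^(NF_i/10), G_i = 10^(G_i,dB/10)
  Stage 1: F_1 = 10^(2.64/10) = 1.837, G_1 = 10^(−2.64/10) = 0.5445
  Stage 2: F_2 = 10^(1.57/10) = 1.435, G_2 = 10^(18.5/10) = 70.79
Friis cascade:
  F = 1.837 + (1.435 − 1)/0.5445 = 2.636
NF = 10 log₁₀(2.636) = 4.21 dB

4.21 dB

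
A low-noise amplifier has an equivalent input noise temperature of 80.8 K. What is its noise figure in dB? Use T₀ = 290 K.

1.07 dB

F = 1 + T_e/T₀ = 1 + 80.8/290 = 1.27862
NF = 10 log₁₀(1.27862) = 1.07 dB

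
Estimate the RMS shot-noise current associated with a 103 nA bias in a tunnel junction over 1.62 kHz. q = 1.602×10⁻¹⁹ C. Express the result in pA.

I_n = √(2qI·B)
2qI·B = 2 × 1.602×10⁻¹⁹ × 1.03×10⁻⁷ × 1.62×10³ = 5.35×10⁻²³ A²
I_n = √(5.35×10⁻²³) = 7.31×10⁻¹² A = 7.31 pA

7.31 pA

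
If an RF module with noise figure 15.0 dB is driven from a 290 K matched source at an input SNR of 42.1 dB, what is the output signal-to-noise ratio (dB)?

By definition F = SNR_in/SNR_out, so in dB: SNR_out = SNR_in − NF
SNR_out = 42.1 − 15.0 = 27.1 dB

27.1 dB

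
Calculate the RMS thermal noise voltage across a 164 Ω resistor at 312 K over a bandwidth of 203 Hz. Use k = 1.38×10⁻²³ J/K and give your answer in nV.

23.9 nV

V_n = √(4kTRB)
4kTRB = 4 × 1.38×10⁻²³ × 312 × 1.64×10² × 2.03×10² = 5.73×10⁻¹⁶ V²
V_n = √(5.73×10⁻¹⁶) = 2.39×10⁻⁸ V = 23.9 nV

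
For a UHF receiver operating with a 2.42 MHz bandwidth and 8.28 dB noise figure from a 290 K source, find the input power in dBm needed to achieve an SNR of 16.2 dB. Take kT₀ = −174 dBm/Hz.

−85.7 dBm

Sensitivity = −174 + 10 log₁₀(B) + NF + SNR_min
= −174 + 63.84 + 8.28 + 16.2
= −85.68 dBm → −85.7 dBm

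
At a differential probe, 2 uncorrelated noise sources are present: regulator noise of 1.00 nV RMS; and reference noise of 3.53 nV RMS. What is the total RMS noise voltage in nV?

3.67 nV

Uncorrelated sources add in power (mean-square): V_tot = √(ΣV_i²)
V_tot = √[(1.00×10⁻⁹)² + (3.53×10⁻⁹)²] = 3.67×10⁻⁹ V = 3.67 nV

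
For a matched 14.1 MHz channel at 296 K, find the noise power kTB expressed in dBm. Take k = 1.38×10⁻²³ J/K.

P_n = kTB = 1.38×10⁻²³ × 296 × 1.41×10⁷ = 5.76×10⁻¹⁴ W
In dBm: 10 log₁₀(5.76×10⁻¹⁴ / 10⁻³) = −102.4 dBm

−102.4 dBm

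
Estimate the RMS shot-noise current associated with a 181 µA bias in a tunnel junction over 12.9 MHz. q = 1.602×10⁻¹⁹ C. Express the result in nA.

I_n = √(2qI·B)
2qI·B = 2 × 1.602×10⁻¹⁹ × 1.81×10⁻⁴ × 1.29×10⁷ = 7.48×10⁻¹⁶ A²
I_n = √(7.48×10⁻¹⁶) = 2.74×10⁻⁸ A = 27.4 nA

27.4 nA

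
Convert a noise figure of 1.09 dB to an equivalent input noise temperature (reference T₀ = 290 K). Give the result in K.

82.7 K

F = 10^(1.09/10) = 1.28529
T_e = (F − 1)·T₀ = (1.28529 − 1) × 290 = 82.7 K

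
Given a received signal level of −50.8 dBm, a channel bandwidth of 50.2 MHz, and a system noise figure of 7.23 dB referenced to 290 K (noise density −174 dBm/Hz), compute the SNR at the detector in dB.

Noise floor: N = −174 + 10 log₁₀(B) + NF
10 log₁₀(5.02×10⁷) = 77.01 dB
N = −174 + 77.01 + 7.23 = −89.76 dBm
SNR = P_sig − N = −50.8 − (−89.76) = 38.96 dB → 39.0 dB

39.0 dB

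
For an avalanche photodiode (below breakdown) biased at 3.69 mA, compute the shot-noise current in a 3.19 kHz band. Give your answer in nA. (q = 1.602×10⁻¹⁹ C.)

1.94 nA

I_n = √(2qI·B)
2qI·B = 2 × 1.602×10⁻¹⁹ × 3.69×10⁻³ × 3.19×10³ = 3.77×10⁻¹⁸ A²
I_n = √(3.77×10⁻¹⁸) = 1.94×10⁻⁹ A = 1.94 nA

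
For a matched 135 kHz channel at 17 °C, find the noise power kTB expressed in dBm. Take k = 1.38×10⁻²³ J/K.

−122.7 dBm

T = 17 °C + 273.15 = 290.15 K
P_n = kTB = 1.38×10⁻²³ × 290.15 × 1.35×10⁵ = 5.41×10⁻¹⁶ W
In dBm: 10 log₁₀(5.41×10⁻¹⁶ / 10⁻³) = −122.7 dBm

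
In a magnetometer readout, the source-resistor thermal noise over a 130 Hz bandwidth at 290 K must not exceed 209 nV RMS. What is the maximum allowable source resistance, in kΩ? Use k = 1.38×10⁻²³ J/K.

21.0 kΩ

Johnson–Nyquist: V_n = √(4kTRB) ⇒ R = V_n² / (4kTB)
4kTB = 4 × 1.38×10⁻²³ × 290 × 1.30×10² = 2.08×10⁻¹⁸
R = (2.09×10⁻⁷)² / 2.08×10⁻¹⁸ = 2.10×10⁴ Ω = 21.0 kΩ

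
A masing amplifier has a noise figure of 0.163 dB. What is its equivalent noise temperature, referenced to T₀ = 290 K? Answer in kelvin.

11.1 K

F = 10^(0.163/10) = 1.03825
T_e = (F − 1)·T₀ = (1.03825 − 1) × 290 = 11.1 K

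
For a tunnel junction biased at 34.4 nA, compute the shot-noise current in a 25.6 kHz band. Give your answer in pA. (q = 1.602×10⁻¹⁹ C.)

16.8 pA

I_n = √(2qI·B)
2qI·B = 2 × 1.602×10⁻¹⁹ × 3.44×10⁻⁸ × 2.56×10⁴ = 2.82×10⁻²² A²
I_n = √(2.82×10⁻²²) = 1.68×10⁻¹¹ A = 16.8 pA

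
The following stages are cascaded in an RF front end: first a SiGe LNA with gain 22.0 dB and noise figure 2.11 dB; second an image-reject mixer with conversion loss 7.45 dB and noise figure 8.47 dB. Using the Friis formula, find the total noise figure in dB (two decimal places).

2.21 dB

Convert to linear (a loss of L dB is a gain of −L dB): F_i = 10^(NF_i/10), G_i = 10^(G_i,dB/10)
  Stage 1: F_1 = 10^(2.11/10) = 1.626, G_1 = 10^(22.0/10) = 158.5
  Stage 2: F_2 = 10^(8.47/10) = 7.031, G_2 = 10^(−7.45/10) = 0.1799
Friis cascade:
  F = 1.626 + (7.031 − 1)/158.5 = 1.664
NF = 10 log₁₀(1.664) = 2.21 dB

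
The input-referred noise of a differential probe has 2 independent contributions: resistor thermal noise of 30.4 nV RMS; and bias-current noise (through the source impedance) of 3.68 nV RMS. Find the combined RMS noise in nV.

30.6 nV

Uncorrelated sources add in power (mean-square): V_tot = √(ΣV_i²)
V_tot = √[(3.04×10⁻⁸)² + (3.68×10⁻⁹)²] = 3.06×10⁻⁸ V = 30.6 nV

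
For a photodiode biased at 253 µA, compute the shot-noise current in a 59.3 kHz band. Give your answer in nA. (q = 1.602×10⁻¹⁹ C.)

I_n = √(2qI·B)
2qI·B = 2 × 1.602×10⁻¹⁹ × 2.53×10⁻⁴ × 5.93×10⁴ = 4.81×10⁻¹⁸ A²
I_n = √(4.81×10⁻¹⁸) = 2.19×10⁻⁹ A = 2.19 nA

2.19 nA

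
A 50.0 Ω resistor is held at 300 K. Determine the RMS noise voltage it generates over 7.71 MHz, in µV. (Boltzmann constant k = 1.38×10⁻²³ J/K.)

2.53 µV

V_n = √(4kTRB)
4kTRB = 4 × 1.38×10⁻²³ × 300 × 5.00×10¹ × 7.71×10⁶ = 6.38×10⁻¹² V²
V_n = √(6.38×10⁻¹²) = 2.53×10⁻⁶ V = 2.53 µV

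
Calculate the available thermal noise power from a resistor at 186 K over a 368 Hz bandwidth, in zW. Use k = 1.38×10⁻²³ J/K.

945 zW

P_n = kTB = 1.38×10⁻²³ × 186 × 3.68×10² = 9.45×10⁻¹⁹ W = 945 zW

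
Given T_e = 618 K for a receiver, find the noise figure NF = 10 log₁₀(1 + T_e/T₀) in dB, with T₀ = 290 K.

F = 1 + T_e/T₀ = 1 + 618/290 = 3.13103
NF = 10 log₁₀(3.13103) = 4.96 dB

4.96 dB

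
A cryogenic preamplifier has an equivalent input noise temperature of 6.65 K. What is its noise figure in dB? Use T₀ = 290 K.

F = 1 + T_e/T₀ = 1 + 6.65/290 = 1.02293
NF = 10 log₁₀(1.02293) = 0.098 dB

0.098 dB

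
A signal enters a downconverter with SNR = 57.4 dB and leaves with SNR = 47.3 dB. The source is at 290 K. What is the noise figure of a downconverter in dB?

10.1 dB

NF (dB) = SNR_in(dB) − SNR_out(dB) when the source is at T₀
NF = 57.4 − 47.3 = 10.1 dB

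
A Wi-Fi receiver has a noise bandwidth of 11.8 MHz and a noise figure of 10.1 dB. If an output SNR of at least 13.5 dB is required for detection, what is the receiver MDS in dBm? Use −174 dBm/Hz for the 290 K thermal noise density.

Sensitivity = −174 + 10 log₁₀(B) + NF + SNR_min
= −174 + 70.72 + 10.1 + 13.5
= −79.68 dBm → −79.7 dBm

−79.7 dBm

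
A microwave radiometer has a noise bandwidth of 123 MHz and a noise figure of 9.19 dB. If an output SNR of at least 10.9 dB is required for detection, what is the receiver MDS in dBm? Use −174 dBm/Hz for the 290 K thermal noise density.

Sensitivity = −174 + 10 log₁₀(B) + NF + SNR_min
= −174 + 80.9 + 9.19 + 10.9
= −73.01 dBm → −73.0 dBm

−73.0 dBm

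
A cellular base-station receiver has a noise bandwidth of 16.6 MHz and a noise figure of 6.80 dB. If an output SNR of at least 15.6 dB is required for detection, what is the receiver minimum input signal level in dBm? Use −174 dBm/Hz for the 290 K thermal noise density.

−79.4 dBm

Sensitivity = −174 + 10 log₁₀(B) + NF + SNR_min
= −174 + 72.2 + 6.80 + 15.6
= −79.40 dBm → −79.4 dBm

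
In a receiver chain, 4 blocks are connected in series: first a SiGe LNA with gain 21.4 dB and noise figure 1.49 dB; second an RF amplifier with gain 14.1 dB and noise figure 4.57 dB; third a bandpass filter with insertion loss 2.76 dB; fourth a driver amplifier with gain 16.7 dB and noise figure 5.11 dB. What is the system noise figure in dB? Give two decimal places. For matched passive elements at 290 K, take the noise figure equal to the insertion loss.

Convert to linear (a loss of L dB is a gain of −L dB): F_i = 10^(NF_i/10), G_i = 10^(G_i,dB/10)
  Stage 1: F_1 = 10^(1.49/10) = 1.409, G_1 = 10^(21.4/10) = 138.0
  Stage 2: F_2 = 10^(4.57/10) = 2.864, G_2 = 10^(14.1/10) = 25.70
  Stage 3: F_3 = 10^(2.76/10) = 1.888, G_3 = 10^(−2.76/10) = 0.5297
  Stage 4: F_4 = 10^(5.11/10) = 3.243, G_4 = 10^(16.7/10) = 46.77
Friis cascade:
  F = 1.409 + (2.864 − 1)/138.0 + (1.888 − 1)/3548 + (3.243 − 1)/1879 = 1.424
NF = 10 log₁₀(1.424) = 1.54 dB

1.54 dB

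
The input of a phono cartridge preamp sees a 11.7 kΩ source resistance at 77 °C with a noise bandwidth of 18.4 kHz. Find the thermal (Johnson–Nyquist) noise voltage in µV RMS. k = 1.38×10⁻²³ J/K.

2.04 µV

T = 77 °C + 273.15 = 350.15 K
V_n = √(4kTRB)
4kTRB = 4 × 1.38×10⁻²³ × 350.15 × 1.17×10⁴ × 1.84×10⁴ = 4.16×10⁻¹² V²
V_n = √(4.16×10⁻¹²) = 2.04×10⁻⁶ V = 2.04 µV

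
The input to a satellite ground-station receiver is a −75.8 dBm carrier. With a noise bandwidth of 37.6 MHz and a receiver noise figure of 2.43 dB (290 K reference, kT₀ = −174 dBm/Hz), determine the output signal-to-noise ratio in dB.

20.0 dB

Noise floor: N = −174 + 10 log₁₀(B) + NF
10 log₁₀(3.76×10⁷) = 75.75 dB
N = −174 + 75.75 + 2.43 = −95.82 dBm
SNR = P_sig − N = −75.8 − (−95.82) = 20.02 dB → 20.0 dB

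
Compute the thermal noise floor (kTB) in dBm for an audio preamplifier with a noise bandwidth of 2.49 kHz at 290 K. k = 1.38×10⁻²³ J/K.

−140.0 dBm

P_n = kTB = 1.38×10⁻²³ × 290 × 2.49×10³ = 9.96×10⁻¹⁸ W
In dBm: 10 log₁₀(9.96×10⁻¹⁸ / 10⁻³) = −140.0 dBm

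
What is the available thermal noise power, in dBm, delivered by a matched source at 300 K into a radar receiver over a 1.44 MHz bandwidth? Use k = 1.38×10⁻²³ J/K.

−112.2 dBm

P_n = kTB = 1.38×10⁻²³ × 300 × 1.44×10⁶ = 5.96×10⁻¹⁵ W
In dBm: 10 log₁₀(5.96×10⁻¹⁵ / 10⁻³) = −112.2 dBm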